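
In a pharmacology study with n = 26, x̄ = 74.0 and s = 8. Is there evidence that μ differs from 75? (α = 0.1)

t = (x̄ - μ₀)/(s/√n) = (74.0 - 75)/(8/√26) = -0.637. df = 25, critical t = ±1.708. Fail to reject H₀.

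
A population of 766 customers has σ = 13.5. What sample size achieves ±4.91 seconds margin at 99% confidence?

Without FPC: n₀ = (2.576×13.5/4.91)² = 50.164. With FPC: n = n₀N/(n₀+N-1) = 47.1 → n = 48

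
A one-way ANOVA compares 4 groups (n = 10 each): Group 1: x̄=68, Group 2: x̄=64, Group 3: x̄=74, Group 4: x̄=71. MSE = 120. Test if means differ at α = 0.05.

Grand mean = 69.25. SS_between = 547.5, MS_between = 182.5. F = 1.521, F_crit ≈ 2.866. Fail to reject H₀.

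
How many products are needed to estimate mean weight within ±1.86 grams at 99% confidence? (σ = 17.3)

n = (z*σ/E)² = (2.576×17.3/1.86)² = 574.1 → n = 575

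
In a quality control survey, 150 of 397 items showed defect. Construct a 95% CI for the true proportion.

p̂ = 0.378. CI = p̂ ± z*√(p̂(1-p̂)/n) = (0.33, 0.426)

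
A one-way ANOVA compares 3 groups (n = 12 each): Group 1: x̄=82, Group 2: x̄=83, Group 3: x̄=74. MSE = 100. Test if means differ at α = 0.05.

Grand mean = 79.67. SS_between = 584.0, MS_between = 292.0. F = 2.92, F_crit ≈ 3.285. Fail to reject H₀.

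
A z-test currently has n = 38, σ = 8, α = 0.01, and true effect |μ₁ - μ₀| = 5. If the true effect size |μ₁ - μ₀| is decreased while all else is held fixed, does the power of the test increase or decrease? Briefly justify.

Power decreases: a smaller true effect decreases the non-centrality λ = |μ₁ - μ₀|/(σ/√n).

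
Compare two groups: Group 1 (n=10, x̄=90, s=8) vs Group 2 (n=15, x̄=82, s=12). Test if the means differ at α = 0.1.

Pooled sp = 10.62. t = 1.846, df = 23. Critical t = ±1.714. Reject H₀.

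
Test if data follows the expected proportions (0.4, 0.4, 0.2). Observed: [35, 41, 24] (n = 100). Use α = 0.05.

Expected: [40.0, 40.0, 20.0]. χ² = 1.45. df = 2, critical = 5.991. Fail to reject H₀.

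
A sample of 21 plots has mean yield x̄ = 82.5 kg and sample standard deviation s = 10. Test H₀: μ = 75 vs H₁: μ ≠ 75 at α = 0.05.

t = (x̄ - μ₀)/(s/√n) = (82.5 - 75)/(10/√21) = 3.437. df = 20, critical t = ±2.086. Reject H₀.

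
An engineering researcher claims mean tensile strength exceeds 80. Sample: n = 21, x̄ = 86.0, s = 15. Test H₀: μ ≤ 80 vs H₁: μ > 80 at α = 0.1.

t = (86.0 - 80)/(15/√21) = 1.833, df = 20. Critical t = 1.325. Reject H₀.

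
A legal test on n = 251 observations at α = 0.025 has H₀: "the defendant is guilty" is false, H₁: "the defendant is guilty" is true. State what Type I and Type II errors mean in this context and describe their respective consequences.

Type I (false positive): concluding that the defendant is guilty when it is not — convicting an innocent person. Type II (false negative): failing to conclude that the defendant is guilty when it is — acquitting a guilty person. Which is costlier depends on domain priorities and is a judgement call rather than a statistical fact.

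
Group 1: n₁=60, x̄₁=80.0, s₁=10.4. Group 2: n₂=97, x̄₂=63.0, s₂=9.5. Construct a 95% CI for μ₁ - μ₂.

Difference = 17.0. SE = √(10.4²/60 + 9.5²/97) = 1.653. CI = (13.76, 20.24)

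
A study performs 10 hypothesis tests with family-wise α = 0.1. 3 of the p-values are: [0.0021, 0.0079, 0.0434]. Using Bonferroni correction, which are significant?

Bonferroni α = 0.1/10 = 0.01. Significant p-values: [0.0021, 0.0079]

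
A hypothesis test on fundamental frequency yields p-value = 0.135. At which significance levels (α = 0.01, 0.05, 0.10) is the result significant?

p = 0.135. Not significant at any of the given levels.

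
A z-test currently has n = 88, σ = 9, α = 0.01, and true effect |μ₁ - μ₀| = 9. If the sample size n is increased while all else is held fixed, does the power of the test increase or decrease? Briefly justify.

Power increases: a larger n shrinks the standard error σ/√n, moving the sampling distribution under H₁ further from the critical value.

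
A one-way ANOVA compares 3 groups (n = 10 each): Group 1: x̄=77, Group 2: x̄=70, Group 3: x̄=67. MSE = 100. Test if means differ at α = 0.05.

Grand mean = 71.33. SS_between = 526.67, MS_between = 263.33. F = 2.633, F_crit ≈ 3.354. Fail to reject H₀.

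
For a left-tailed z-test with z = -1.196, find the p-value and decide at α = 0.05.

p = P(Z < -1.196) = Φ(-1.196) ≈ 0.1158. Since p ≥ 0.05, fail to reject H₀ (not significant) at α = 0.05.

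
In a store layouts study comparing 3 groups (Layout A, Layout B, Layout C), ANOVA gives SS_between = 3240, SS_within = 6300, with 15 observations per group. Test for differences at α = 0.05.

df_between = 2, df_within = 42. F = MS_between/MS_within = 1620.0/150.0 = 10.8. F_crit ≈ 3.22. Reject H₀. At least one mean differs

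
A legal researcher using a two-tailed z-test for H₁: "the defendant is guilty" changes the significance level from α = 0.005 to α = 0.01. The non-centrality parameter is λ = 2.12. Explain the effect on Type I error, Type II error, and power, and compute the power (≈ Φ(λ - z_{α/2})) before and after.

Increasing α from 0.005 to 0.01:
• Type I error rate increases (α is the Type I rate by definition).
• Critical value moves from z_{α/2} = 2.807 to 2.576, so power = Φ(λ - z_{α/2}) goes from Φ(2.12 - 2.807) = 0.246 to Φ(2.12 - 2.576) = 0.324.
• Type II error rate β = 1 - power therefore decreases (0.754 → 0.676).
Appropriate when false negatives are costly — here, acquitting a guilty person.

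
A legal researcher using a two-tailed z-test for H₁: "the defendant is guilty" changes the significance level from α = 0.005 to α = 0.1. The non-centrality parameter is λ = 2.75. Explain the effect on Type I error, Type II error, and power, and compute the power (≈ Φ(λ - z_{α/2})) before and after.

Increasing α from 0.005 to 0.1:
• Type I error rate increases (α is the Type I rate by definition).
• Critical value moves from z_{α/2} = 2.807 to 1.645, so power = Φ(λ - z_{α/2}) goes from Φ(2.75 - 2.807) = 0.477 to Φ(2.75 - 1.645) = 0.865.
• Type II error rate β = 1 - power therefore decreases (0.523 → 0.135).
Appropriate when false negatives are costly — here, acquitting a guilty person.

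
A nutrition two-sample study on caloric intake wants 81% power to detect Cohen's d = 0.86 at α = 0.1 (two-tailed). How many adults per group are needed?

z_{α/2} = 1.645, z_β = Φ⁻¹(0.81) = 0.878. For large effect (d = 0.86): n per group = 2(z_{α/2} + z_β)²/d² = 2(1.645 + 0.878)²/0.86² = 17.2 → 18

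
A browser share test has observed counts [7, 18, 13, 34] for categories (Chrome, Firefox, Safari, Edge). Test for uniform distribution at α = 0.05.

Expected = 18 each. χ² = Σ(O-E)²/E = 22.333. df = 3, critical value = 7.815. Reject H₀.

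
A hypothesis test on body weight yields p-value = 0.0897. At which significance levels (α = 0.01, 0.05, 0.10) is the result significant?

p = 0.0897. Significant at: α = 0.1.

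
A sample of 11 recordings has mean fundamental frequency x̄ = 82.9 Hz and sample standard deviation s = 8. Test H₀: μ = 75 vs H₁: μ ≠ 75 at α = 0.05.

t = (x̄ - μ₀)/(s/√n) = (82.9 - 75)/(8/√11) = 3.275. df = 10, critical t = ±2.228. Reject H₀.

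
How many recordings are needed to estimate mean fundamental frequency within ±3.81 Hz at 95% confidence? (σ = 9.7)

n = (z*σ/E)² = (1.96×9.7/3.81)² = 24.9 → n = 25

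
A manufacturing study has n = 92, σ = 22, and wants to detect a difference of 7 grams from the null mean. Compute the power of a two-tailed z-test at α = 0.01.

SE = σ/√n = 22/√92 = 2.294. Non-centrality λ = d/SE = 7/2.294 = 3.052. Power ≈ Φ(λ - z_{α/2}) = Φ(3.052 - 2.576) = Φ(0.476) = 0.683.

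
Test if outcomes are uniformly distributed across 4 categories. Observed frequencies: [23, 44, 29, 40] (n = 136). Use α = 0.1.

Expected = 34 each. χ² = Σ(O-E)²/E = 8.294. df = 3, critical value = 6.251. Reject H₀.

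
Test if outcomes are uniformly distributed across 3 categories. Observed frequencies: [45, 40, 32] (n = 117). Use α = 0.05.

Expected = 39 each. χ² = Σ(O-E)²/E = 2.205. df = 2, critical value = 5.991. Fail to reject H₀.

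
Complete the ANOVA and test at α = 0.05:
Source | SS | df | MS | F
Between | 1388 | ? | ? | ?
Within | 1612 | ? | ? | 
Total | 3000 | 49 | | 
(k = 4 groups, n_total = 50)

df_between = 3, df_within = 46. MS_between = 462.67, MS_within = 35.04. F = 13.203, F_crit ≈ 2.807. Reject H₀.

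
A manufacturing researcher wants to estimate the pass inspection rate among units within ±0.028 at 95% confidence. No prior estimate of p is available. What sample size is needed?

Conservative approach: use p = 0.5 (maximizes p(1-p) = 0.25). n = z²(0.25)/E² = 1.96²×0.25/0.028² = 1225.0 → n = 1225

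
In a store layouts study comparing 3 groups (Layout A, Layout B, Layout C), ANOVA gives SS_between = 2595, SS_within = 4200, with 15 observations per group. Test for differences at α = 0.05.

df_between = 2, df_within = 42. F = MS_between/MS_within = 1297.5/100.0 = 12.975. F_crit ≈ 3.22. Reject H₀. At least one mean differs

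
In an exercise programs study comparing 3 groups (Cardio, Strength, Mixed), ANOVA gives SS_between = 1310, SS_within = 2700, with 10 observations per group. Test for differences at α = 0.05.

df_between = 2, df_within = 27. F = MS_between/MS_within = 655.0/100.0 = 6.55. F_crit ≈ 3.354. Reject H₀. At least one mean differs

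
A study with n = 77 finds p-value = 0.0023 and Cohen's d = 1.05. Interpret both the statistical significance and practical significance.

Statistically significant (p = 0.0023 < 0.05). Cohen's d = 1.05 indicates a large effect size. Both statistical and practical significance should be considered.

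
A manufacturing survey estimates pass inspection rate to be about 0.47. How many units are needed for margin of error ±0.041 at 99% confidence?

n = z²p(1-p)/E² = 2.576²×0.47×0.53/0.041² = 983.3 → n = 984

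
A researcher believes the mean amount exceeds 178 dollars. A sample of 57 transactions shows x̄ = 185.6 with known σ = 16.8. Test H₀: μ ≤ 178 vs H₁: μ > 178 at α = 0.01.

z = 3.415. Critical value: 2.33. Reject H₀.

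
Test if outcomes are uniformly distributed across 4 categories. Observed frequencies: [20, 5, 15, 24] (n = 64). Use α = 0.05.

Expected = 16 each. χ² = Σ(O-E)²/E = 12.625. df = 3, critical value = 7.815. Reject H₀.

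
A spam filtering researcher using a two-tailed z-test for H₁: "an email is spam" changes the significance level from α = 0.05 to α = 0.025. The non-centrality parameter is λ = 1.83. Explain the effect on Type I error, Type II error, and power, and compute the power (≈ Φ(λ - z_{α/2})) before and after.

Decreasing α from 0.05 to 0.025:
• Type I error rate decreases (α is the Type I rate by definition).
• Critical value moves from z_{α/2} = 1.96 to 2.241, so power = Φ(λ - z_{α/2}) goes from Φ(1.83 - 1.96) = 0.448 to Φ(1.83 - 2.241) = 0.341.
• Type II error rate β = 1 - power therefore increases (0.552 → 0.659).
Appropriate when false positives are costly — here, a legitimate email is sent to the spam folder and the user misses it.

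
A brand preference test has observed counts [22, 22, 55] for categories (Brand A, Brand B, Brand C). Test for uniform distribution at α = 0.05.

Expected = 33 each. χ² = Σ(O-E)²/E = 22.0. df = 2, critical value = 5.991. Reject H₀.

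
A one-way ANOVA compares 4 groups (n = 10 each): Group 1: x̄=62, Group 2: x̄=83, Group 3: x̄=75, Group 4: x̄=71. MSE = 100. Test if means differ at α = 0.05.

Grand mean = 72.75. SS_between = 2287.5, MS_between = 762.5. F = 7.625, F_crit ≈ 2.866. Reject H₀.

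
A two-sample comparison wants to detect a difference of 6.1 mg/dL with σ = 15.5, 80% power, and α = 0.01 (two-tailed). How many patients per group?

n per group = 2(z_α/2 + z_β)²σ²/d² = 2×(2.576 + 0.84)²×15.5²/6.1² = 150.7 → n = 151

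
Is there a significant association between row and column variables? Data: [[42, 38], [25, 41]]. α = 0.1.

χ² = 3.114. df = 1, critical = 2.706. Reject H₀. Variables are dependent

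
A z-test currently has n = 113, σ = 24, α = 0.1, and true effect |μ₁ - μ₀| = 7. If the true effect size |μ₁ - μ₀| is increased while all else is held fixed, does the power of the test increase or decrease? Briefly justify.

Power increases: a larger true effect increases the non-centrality λ = |μ₁ - μ₀|/(σ/√n).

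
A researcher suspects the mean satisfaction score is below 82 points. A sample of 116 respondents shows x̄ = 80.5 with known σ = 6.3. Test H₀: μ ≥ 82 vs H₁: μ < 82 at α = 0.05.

z = -2.564. Critical value: -1.645. Reject H₀.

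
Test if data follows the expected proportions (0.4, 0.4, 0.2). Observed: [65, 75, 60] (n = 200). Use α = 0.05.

Expected: [80.0, 80.0, 40.0]. χ² = 13.125. df = 2, critical = 5.991. Reject H₀.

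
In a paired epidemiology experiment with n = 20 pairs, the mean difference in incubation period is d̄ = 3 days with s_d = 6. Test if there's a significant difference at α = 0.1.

t = d̄/(s_d/√n) = 3/(6/√20) = 2.236. df = 19, critical t = ±1.729. Reject H₀.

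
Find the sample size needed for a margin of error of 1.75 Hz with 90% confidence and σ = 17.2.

n = (z*σ/E)² = (1.645×17.2/1.75)² = 261.4 → n = 262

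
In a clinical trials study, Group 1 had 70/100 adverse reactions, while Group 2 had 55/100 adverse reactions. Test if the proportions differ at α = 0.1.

p̂₁ = 0.7, p̂₂ = 0.55, pooled p̂ = 0.625. z = 2.191. Critical: ±1.645. Reject H₀.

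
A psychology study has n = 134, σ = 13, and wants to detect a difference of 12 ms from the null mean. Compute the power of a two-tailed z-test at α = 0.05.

SE = σ/√n = 13/√134 = 1.123. Non-centrality λ = d/SE = 12/1.123 = 10.685. Power ≈ Φ(λ - z_{α/2}) = Φ(10.685 - 1.96) = Φ(8.725) = 1.0.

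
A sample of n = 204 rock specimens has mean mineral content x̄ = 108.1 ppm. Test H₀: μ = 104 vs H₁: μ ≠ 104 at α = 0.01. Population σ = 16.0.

z = (x̄ - μ₀)/(σ/√n) = (108.1 - 104)/(16.0/√204) = 3.66. Critical value: ±2.576. Since |3.66| > 2.576, Reject H₀.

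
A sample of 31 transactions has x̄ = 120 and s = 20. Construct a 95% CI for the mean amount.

CI = x̄ ± t*(s/√n) = 120 ± 2.042(20/√31) = (112.66, 127.34)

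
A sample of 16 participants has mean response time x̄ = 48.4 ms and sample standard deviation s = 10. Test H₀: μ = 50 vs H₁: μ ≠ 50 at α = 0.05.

t = (x̄ - μ₀)/(s/√n) = (48.4 - 50)/(10/√16) = -0.64. df = 15, critical t = ±2.131. Fail to reject H₀.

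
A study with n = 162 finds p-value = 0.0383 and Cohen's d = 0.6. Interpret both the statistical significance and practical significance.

Statistically significant (p = 0.0383 < 0.05). Cohen's d = 0.6 indicates a medium effect size. Both statistical and practical significance should be considered.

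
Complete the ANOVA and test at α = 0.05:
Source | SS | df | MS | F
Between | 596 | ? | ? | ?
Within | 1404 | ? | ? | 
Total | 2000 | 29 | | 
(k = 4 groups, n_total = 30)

df_between = 3, df_within = 26. MS_between = 198.67, MS_within = 54.0. F = 3.679, F_crit ≈ 2.975. Reject H₀.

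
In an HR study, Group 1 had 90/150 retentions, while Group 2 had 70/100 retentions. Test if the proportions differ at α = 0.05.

p̂₁ = 0.6, p̂₂ = 0.7, pooled p̂ = 0.64. z = -1.614. Critical: ±1.96. Fail to reject H₀.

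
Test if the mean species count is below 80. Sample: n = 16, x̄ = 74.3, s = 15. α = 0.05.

t = (74.3 - 80)/(15/√16) = -1.52, df = 15. Critical t = -1.753. Fail to reject H₀.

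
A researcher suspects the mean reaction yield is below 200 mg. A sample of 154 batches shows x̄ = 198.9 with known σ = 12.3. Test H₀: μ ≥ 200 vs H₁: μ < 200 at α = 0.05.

z = -1.11. Critical value: -1.645. Fail to reject H₀.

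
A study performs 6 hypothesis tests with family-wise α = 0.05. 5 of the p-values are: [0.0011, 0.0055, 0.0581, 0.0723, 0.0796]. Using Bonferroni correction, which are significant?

Bonferroni α = 0.05/6 = 0.00833. Significant p-values: [0.0011, 0.0055]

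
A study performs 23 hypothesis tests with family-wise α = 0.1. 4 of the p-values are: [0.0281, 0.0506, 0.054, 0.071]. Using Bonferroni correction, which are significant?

Bonferroni α = 0.1/23 = 0.00435. None of the given p-values are significant.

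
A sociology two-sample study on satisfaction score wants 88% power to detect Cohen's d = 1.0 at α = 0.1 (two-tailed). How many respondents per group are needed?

z_{α/2} = 1.645, z_β = Φ⁻¹(0.88) = 1.175. For large effect (d = 1.0): n per group = 2(z_{α/2} + z_β)²/d² = 2(1.645 + 1.175)²/1.0² = 15.9 → 16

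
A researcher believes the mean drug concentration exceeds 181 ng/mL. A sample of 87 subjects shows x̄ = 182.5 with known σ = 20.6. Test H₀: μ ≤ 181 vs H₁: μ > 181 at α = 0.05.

z = 0.679. Critical value: 1.645. Fail to reject H₀.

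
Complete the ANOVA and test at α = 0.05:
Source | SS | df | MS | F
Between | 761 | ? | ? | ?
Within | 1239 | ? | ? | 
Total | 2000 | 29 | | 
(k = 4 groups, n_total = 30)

df_between = 3, df_within = 26. MS_between = 253.67, MS_within = 47.65. F = 5.323, F_crit ≈ 2.975. Reject H₀.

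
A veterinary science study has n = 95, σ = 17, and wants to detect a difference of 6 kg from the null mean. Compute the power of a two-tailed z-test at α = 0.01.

SE = σ/√n = 17/√95 = 1.744. Non-centrality λ = d/SE = 6/1.744 = 3.44. Power ≈ Φ(λ - z_{α/2}) = Φ(3.44 - 2.576) = Φ(0.864) = 0.806.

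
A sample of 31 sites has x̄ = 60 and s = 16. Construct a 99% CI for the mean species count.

CI = x̄ ± t*(s/√n) = 60 ± 2.75(16/√31) = (52.1, 67.9)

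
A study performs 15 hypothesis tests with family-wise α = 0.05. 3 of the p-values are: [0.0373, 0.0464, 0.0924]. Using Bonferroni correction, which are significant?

Bonferroni α = 0.05/15 = 0.00333. None of the given p-values are significant.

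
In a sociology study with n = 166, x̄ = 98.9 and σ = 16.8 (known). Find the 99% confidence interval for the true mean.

CI = x̄ ± z*(σ/√n) = 98.9 ± 2.576(16.8/√166) = 98.9 ± 3.36 = (95.54, 102.26)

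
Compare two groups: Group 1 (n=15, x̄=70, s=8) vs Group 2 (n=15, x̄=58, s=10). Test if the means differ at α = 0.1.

Pooled sp = 9.06. t = 3.629, df = 28. Critical t = ±1.701. Reject H₀.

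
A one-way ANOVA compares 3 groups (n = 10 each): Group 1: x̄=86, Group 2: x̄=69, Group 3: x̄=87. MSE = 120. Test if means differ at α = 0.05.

Grand mean = 80.67. SS_between = 2046.67, MS_between = 1023.33. F = 8.528, F_crit ≈ 3.354. Reject H₀.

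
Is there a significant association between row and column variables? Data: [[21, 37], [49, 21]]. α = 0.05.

χ² = 14.617. df = 1, critical = 3.841. Reject H₀. Variables are dependent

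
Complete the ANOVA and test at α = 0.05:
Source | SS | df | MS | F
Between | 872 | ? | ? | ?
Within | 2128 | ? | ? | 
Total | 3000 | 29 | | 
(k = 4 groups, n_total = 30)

df_between = 3, df_within = 26. MS_between = 290.67, MS_within = 81.85. F = 3.551, F_crit ≈ 2.975. Reject H₀.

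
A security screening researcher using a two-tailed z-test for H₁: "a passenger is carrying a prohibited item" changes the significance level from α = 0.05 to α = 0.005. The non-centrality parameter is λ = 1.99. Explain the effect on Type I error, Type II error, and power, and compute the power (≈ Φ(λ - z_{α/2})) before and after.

Decreasing α from 0.05 to 0.005:
• Type I error rate decreases (α is the Type I rate by definition).
• Critical value moves from z_{α/2} = 1.96 to 2.807, so power = Φ(λ - z_{α/2}) goes from Φ(1.99 - 1.96) = 0.512 to Φ(1.99 - 2.807) = 0.207.
• Type II error rate β = 1 - power therefore increases (0.488 → 0.793).
Appropriate when false positives are costly — here, detaining an innocent passenger — delay and inconvenience.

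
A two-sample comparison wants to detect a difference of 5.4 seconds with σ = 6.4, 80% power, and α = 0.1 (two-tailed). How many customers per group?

n per group = 2(z_α/2 + z_β)²σ²/d² = 2×(1.645 + 0.84)²×6.4²/5.4² = 17.3 → n = 18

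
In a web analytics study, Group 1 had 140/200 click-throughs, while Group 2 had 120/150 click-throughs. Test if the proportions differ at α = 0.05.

p̂₁ = 0.7, p̂₂ = 0.8, pooled p̂ = 0.743. z = -2.118. Critical: ±1.96. Reject H₀.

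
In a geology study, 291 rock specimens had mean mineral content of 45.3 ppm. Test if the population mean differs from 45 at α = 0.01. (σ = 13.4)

z = (x̄ - μ₀)/(σ/√n) = (45.3 - 45)/(13.4/√291) = 0.382. Critical value: ±2.576. Since |0.382| ≤ 2.576, Fail to reject H₀.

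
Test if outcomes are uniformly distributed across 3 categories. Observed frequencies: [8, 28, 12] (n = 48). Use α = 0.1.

Expected = 16 each. χ² = Σ(O-E)²/E = 14.0. df = 2, critical value = 4.605. Reject H₀.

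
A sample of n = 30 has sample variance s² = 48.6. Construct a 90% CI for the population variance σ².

df = 29. χ²_{0.05} = 42.557, χ²_{0.95} = 17.708. CI for σ² = ((n-1)s²/χ²_{α/2}, (n-1)s²/χ²_{1-α/2}) = (29·48.6/42.557, 29·48.6/17.708) = (33.12, 79.59)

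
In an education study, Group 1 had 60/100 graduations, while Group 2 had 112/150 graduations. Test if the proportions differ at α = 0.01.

p̂₁ = 0.6, p̂₂ = 0.747, pooled p̂ = 0.688. z = -2.452. Critical: ±2.576. Fail to reject H₀.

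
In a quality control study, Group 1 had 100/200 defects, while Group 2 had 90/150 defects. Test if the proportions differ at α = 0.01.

p̂₁ = 0.5, p̂₂ = 0.6, pooled p̂ = 0.543. z = -1.858. Critical: ±2.576. Fail to reject H₀.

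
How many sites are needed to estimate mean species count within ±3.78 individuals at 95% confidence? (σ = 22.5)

n = (z*σ/E)² = (1.96×22.5/3.78)² = 136.1 → n = 137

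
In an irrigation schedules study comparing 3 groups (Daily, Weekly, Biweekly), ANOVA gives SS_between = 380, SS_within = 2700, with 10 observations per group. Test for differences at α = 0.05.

df_between = 2, df_within = 27. F = MS_between/MS_within = 190.0/100.0 = 1.9. F_crit ≈ 3.354. Fail to reject H₀.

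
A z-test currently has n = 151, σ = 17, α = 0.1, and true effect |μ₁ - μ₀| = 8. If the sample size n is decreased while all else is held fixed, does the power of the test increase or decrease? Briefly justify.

Power decreases: a smaller n inflates the standard error σ/√n, pulling the sampling distribution under H₁ back toward the critical value.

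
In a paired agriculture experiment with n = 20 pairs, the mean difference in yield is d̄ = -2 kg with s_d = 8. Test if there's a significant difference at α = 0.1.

t = d̄/(s_d/√n) = -2/(8/√20) = -1.118. df = 19, critical t = ±1.729. Fail to reject H₀.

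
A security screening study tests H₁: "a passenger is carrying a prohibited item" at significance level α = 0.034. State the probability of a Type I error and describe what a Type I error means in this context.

P(Type I error) = α = 0.034. A Type I error is rejecting H₀ when H₀ is actually true (false positive) — here, concluding that a passenger is carrying a prohibited item when in fact this is not the case. Consequence: detaining an innocent passenger — delay and inconvenience.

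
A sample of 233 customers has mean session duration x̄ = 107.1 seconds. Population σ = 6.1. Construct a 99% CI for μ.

CI = x̄ ± z*(σ/√n) = 107.1 ± 2.576(6.1/√233) = 107.1 ± 1.03 = (106.07, 108.13)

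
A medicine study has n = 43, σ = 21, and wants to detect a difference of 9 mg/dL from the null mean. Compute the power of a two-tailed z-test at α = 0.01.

SE = σ/√n = 21/√43 = 3.202. Non-centrality λ = d/SE = 9/3.202 = 2.81. Power ≈ Φ(λ - z_{α/2}) = Φ(2.81 - 2.576) = Φ(0.234) = 0.593.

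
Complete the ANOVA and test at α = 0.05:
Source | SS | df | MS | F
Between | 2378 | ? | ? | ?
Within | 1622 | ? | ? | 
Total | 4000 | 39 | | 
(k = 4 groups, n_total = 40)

df_between = 3, df_within = 36. MS_between = 792.67, MS_within = 45.06. F = 17.593, F_crit ≈ 2.866. Reject H₀.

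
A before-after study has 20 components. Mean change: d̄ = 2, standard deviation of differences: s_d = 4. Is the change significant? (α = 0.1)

t = d̄/(s_d/√n) = 2/(4/√20) = 2.236. df = 19, critical t = ±1.729. Reject H₀.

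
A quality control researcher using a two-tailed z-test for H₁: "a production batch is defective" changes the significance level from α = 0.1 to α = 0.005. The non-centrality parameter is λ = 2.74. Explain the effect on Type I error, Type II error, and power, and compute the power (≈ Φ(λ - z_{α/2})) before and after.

Decreasing α from 0.1 to 0.005:
• Type I error rate decreases (α is the Type I rate by definition).
• Critical value moves from z_{α/2} = 1.645 to 2.807, so power = Φ(λ - z_{α/2}) goes from Φ(2.74 - 1.645) = 0.863 to Φ(2.74 - 2.807) = 0.473.
• Type II error rate β = 1 - power therefore increases (0.137 → 0.527).
Appropriate when false positives are costly — here, scrapping a good batch — wasted material and cost for no reason.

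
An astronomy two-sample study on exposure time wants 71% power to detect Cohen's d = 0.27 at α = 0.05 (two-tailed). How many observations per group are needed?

z_{α/2} = 1.96, z_β = Φ⁻¹(0.71) = 0.553. For small effect (d = 0.27): n per group = 2(z_{α/2} + z_β)²/d² = 2(1.96 + 0.553)²/0.27² = 173.3 → 174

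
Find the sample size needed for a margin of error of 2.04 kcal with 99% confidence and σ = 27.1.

n = (z*σ/E)² = (2.576×27.1/2.04)² = 1171.04 → n = 1172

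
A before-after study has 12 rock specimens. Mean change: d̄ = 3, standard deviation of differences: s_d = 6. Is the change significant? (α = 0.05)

t = d̄/(s_d/√n) = 3/(6/√12) = 1.732. df = 11, critical t = ±2.201. Fail to reject H₀.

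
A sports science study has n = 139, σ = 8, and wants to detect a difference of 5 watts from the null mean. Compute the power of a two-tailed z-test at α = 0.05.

SE = σ/√n = 8/√139 = 0.679. Non-centrality λ = d/SE = 5/0.679 = 7.369. Power ≈ Φ(λ - z_{α/2}) = Φ(7.369 - 1.96) = Φ(5.409) = 1.0.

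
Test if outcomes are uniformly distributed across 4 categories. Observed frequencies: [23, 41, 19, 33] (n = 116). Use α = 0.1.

Expected = 29 each. χ² = Σ(O-E)²/E = 10.207. df = 3, critical value = 6.251. Reject H₀.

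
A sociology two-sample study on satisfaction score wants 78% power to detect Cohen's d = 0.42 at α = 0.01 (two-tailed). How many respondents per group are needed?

z_{α/2} = 2.576, z_β = Φ⁻¹(0.78) = 0.772. For small effect (d = 0.42): n per group = 2(z_{α/2} + z_β)²/d² = 2(2.576 + 0.772)²/0.42² = 127.1 → 128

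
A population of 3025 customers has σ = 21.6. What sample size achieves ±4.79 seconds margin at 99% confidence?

Without FPC: n₀ = (2.576×21.6/4.79)² = 134.936. With FPC: n = n₀N/(n₀+N-1) = 129.2 → n = 130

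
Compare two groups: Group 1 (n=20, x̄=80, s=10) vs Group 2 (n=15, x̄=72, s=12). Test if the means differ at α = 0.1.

Pooled sp = 10.89. t = 2.15, df = 33. Critical t = ±1.692. Reject H₀.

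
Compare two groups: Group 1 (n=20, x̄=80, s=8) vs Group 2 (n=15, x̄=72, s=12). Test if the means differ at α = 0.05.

Pooled sp = 9.9. t = 2.367, df = 33. Critical t = ±2.035. Reject H₀.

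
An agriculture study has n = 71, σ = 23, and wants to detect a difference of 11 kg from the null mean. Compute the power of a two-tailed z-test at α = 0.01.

SE = σ/√n = 23/√71 = 2.73. Non-centrality λ = d/SE = 11/2.73 = 4.03. Power ≈ Φ(λ - z_{α/2}) = Φ(4.03 - 2.576) = Φ(1.454) = 0.927.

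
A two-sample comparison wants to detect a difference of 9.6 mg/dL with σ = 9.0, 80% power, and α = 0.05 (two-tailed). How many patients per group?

n per group = 2(z_α/2 + z_β)²σ²/d² = 2×(1.96 + 0.84)²×9.0²/9.6² = 13.8 → n = 14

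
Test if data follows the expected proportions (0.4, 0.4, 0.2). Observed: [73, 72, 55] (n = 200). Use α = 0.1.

Expected: [80.0, 80.0, 40.0]. χ² = 7.037. df = 2, critical = 4.605. Reject H₀.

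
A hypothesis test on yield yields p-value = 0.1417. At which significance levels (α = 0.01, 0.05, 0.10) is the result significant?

p = 0.1417. Not significant at any of the given levels.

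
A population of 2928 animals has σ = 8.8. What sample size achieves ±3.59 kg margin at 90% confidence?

Without FPC: n₀ = (1.645×8.8/3.59)² = 16.26. With FPC: n = n₀N/(n₀+N-1) = 16.2 → n = 17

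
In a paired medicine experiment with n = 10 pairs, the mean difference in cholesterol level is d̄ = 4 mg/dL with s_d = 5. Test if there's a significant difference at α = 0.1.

t = d̄/(s_d/√n) = 4/(5/√10) = 2.53. df = 9, critical t = ±1.833. Reject H₀.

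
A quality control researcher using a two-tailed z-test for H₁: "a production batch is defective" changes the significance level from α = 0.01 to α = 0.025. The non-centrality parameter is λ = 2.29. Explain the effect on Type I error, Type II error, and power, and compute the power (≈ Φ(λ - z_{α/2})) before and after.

Increasing α from 0.01 to 0.025:
• Type I error rate increases (α is the Type I rate by definition).
• Critical value moves from z_{α/2} = 2.576 to 2.241, so power = Φ(λ - z_{α/2}) goes from Φ(2.29 - 2.576) = 0.387 to Φ(2.29 - 2.241) = 0.52.
• Type II error rate β = 1 - power therefore decreases (0.613 → 0.48).
Appropriate when false negatives are costly — here, shipping a defective batch — faulty products reach customers.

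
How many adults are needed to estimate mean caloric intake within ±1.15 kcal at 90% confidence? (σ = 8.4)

n = (z*σ/E)² = (1.645×8.4/1.15)² = 144.4 → n = 145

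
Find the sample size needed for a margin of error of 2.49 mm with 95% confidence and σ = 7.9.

n = (z*σ/E)² = (1.96×7.9/2.49)² = 38.7 → n = 39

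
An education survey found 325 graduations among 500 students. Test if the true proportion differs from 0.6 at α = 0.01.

p̂ = 0.65, p₀ = 0.6. z = (p̂ - p₀)/√(p₀(1-p₀)/n) = 2.282. Critical: ±2.576. Fail to reject H₀.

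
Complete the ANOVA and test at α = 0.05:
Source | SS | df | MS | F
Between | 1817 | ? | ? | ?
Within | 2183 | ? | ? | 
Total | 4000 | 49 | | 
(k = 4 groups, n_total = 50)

df_between = 3, df_within = 46. MS_between = 605.67, MS_within = 47.46. F = 12.763, F_crit ≈ 2.807. Reject H₀.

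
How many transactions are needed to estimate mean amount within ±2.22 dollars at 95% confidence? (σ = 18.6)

n = (z*σ/E)² = (1.96×18.6/2.22)² = 269.7 → n = 270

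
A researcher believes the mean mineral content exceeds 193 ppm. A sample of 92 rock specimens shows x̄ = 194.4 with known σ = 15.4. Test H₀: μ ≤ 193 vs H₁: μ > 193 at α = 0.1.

z = 0.872. Critical value: 1.28. Fail to reject H₀.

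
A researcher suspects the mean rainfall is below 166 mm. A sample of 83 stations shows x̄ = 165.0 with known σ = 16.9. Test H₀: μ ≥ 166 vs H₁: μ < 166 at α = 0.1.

z = -0.539. Critical value: -1.28. Fail to reject H₀.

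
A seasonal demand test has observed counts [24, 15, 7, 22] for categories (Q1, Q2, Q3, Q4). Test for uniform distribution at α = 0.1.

Expected = 17 each. χ² = Σ(O-E)²/E = 10.471. df = 3, critical value = 6.251. Reject H₀.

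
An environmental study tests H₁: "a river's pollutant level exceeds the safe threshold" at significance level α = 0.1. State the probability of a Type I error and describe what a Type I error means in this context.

P(Type I error) = α = 0.1. A Type I error is rejecting H₀ when H₀ is actually true (false positive) — here, concluding that a river's pollutant level exceeds the safe threshold when in fact this is not the case. Consequence: shutting down a compliant factory unnecessarily.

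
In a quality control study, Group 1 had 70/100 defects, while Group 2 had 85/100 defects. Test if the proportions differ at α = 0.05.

p̂₁ = 0.7, p̂₂ = 0.85, pooled p̂ = 0.775. z = -2.54. Critical: ±1.96. Reject H₀.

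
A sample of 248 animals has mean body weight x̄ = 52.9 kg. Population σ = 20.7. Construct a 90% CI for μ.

CI = x̄ ± z*(σ/√n) = 52.9 ± 1.645(20.7/√248) = 52.9 ± 2.16 = (50.74, 55.06)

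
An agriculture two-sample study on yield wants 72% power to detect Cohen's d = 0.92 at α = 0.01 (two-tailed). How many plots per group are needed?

z_{α/2} = 2.576, z_β = Φ⁻¹(0.72) = 0.583. For large effect (d = 0.92): n per group = 2(z_{α/2} + z_β)²/d² = 2(2.576 + 0.583)²/0.92² = 23.6 → 24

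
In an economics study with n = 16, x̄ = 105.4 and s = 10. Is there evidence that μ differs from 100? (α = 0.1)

t = (x̄ - μ₀)/(s/√n) = (105.4 - 100)/(10/√16) = 2.16. df = 15, critical t = ±1.753. Reject H₀.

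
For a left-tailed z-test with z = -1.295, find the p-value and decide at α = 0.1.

p = P(Z < -1.295) = Φ(-1.295) ≈ 0.0977. Since p < 0.1, reject H₀ (significant) at α = 0.1.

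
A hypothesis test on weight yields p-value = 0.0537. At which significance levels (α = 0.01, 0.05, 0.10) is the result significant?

p = 0.0537. Significant at: α = 0.1.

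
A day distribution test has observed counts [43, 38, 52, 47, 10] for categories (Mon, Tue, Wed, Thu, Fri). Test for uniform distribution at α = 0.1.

Expected = 38 each. χ² = Σ(O-E)²/E = 28.579. df = 4, critical value = 7.779. Reject H₀.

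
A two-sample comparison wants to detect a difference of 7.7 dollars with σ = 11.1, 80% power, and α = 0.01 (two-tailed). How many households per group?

n per group = 2(z_α/2 + z_β)²σ²/d² = 2×(2.576 + 0.84)²×11.1²/7.7² = 48.5 → n = 49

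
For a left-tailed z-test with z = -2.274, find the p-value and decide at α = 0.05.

p = P(Z < -2.274) = Φ(-2.274) ≈ 0.0115. Since p < 0.05, reject H₀ (significant) at α = 0.05.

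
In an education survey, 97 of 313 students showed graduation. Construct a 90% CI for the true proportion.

p̂ = 0.31. CI = p̂ ± z*√(p̂(1-p̂)/n) = (0.267, 0.353)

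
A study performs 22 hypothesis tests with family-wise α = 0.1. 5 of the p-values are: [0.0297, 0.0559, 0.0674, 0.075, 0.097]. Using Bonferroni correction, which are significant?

Bonferroni α = 0.1/22 = 0.00455. None of the given p-values are significant.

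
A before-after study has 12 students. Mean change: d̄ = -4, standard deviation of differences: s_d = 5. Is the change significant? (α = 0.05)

t = d̄/(s_d/√n) = -4/(5/√12) = -2.771. df = 11, critical t = ±2.201. Reject H₀.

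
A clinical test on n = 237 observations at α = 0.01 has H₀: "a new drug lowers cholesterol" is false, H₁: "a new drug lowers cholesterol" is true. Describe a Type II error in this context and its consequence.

Type II error: failing to reject H₀ when it is false — concluding that a new drug lowers cholesterol is not supported when in fact it is. Consequence: shelving an effective drug — patients miss out on a treatment that would have helped.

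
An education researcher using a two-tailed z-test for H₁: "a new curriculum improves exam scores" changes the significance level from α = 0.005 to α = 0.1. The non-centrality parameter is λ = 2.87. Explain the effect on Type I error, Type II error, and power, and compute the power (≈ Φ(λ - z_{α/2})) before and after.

Increasing α from 0.005 to 0.1:
• Type I error rate increases (α is the Type I rate by definition).
• Critical value moves from z_{α/2} = 2.807 to 1.645, so power = Φ(λ - z_{α/2}) goes from Φ(2.87 - 2.807) = 0.525 to Φ(2.87 - 1.645) = 0.89.
• Type II error rate β = 1 - power therefore decreases (0.475 → 0.11).
Appropriate when false negatives are costly — here, keeping the old curriculum when the new one would have helped students.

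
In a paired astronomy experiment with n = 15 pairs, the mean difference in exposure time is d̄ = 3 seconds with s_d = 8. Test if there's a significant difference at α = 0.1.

t = d̄/(s_d/√n) = 3/(8/√15) = 1.452. df = 14, critical t = ±1.761. Fail to reject H₀.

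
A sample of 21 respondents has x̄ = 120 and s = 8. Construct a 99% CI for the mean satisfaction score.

CI = x̄ ± t*(s/√n) = 120 ± 2.845(8/√21) = (115.03, 124.97)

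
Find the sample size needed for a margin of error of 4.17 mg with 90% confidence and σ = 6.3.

n = (z*σ/E)² = (1.645×6.3/4.17)² = 6.2 → n = 7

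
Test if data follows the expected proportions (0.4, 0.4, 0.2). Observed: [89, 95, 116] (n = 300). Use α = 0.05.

Expected: [120.0, 120.0, 60.0]. χ² = 65.483. df = 2, critical = 5.991. Reject H₀.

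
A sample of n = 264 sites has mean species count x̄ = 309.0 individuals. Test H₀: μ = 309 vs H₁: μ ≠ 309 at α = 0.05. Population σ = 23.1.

z = (x̄ - μ₀)/(σ/√n) = (309.0 - 309)/(23.1/√264) = 0.0. Critical value: ±1.96. Since |0.0| ≤ 1.96, Fail to reject H₀.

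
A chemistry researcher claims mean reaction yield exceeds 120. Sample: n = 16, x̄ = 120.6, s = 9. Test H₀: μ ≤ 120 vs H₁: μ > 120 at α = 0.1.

t = (120.6 - 120)/(9/√16) = 0.267, df = 15. Critical t = 1.341. Fail to reject H₀.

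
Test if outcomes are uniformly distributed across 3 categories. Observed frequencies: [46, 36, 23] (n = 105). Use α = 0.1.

Expected = 35 each. χ² = Σ(O-E)²/E = 7.6. df = 2, critical value = 4.605. Reject H₀.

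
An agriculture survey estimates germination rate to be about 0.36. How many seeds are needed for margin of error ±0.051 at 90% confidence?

n = z²p(1-p)/E² = 1.645²×0.36×0.64/0.051² = 239.7 → n = 240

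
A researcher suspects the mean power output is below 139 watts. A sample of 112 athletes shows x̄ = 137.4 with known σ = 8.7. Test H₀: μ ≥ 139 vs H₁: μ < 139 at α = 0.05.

z = -1.946. Critical value: -1.645. Reject H₀.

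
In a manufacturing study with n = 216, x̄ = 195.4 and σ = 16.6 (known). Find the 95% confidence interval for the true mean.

CI = x̄ ± z*(σ/√n) = 195.4 ± 1.96(16.6/√216) = 195.4 ± 2.21 = (193.19, 197.61)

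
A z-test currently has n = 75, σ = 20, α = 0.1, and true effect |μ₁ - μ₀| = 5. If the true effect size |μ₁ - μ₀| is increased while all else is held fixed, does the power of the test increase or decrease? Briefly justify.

Power increases: a larger true effect increases the non-centrality λ = |μ₁ - μ₀|/(σ/√n).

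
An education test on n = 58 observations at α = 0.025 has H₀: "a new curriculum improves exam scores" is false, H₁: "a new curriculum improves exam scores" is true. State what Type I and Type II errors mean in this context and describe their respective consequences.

Type I (false positive): concluding that a new curriculum improves exam scores when it is not — adopting a curriculum that gives no real benefit — disruption for nothing. Type II (false negative): failing to conclude that a new curriculum improves exam scores when it is — keeping the old curriculum when the new one would have helped students. Which is costlier depends on domain priorities and is a judgement call rather than a statistical fact.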